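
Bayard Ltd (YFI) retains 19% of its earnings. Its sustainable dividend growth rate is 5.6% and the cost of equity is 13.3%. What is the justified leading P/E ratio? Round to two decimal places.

Payout ratio b = 1 − 0.19 = 0.81.
Justified leading P/E = b/(r−g) = 0.81/(0.133−0.056) = 10.5195

10.52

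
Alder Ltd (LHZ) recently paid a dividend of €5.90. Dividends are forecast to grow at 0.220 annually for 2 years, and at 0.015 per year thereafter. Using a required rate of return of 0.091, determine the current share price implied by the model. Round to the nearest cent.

€112.51

Two-stage DDM. Project D₁…D_2 at 0.22, terminal growth 0.015, discount at r = 0.091.
D_1 = 7.1980
D_2 = 8.7816
Terminal value at t=2: TV = D_3/(r−g) = 8.9133/(0.091−0.015) = 117.2800
P₀ = 7.1980/(1+0.091)^1 + 8.7816/(1+0.091)^2 + 117.2800/(1+0.091)^2 = 112.5067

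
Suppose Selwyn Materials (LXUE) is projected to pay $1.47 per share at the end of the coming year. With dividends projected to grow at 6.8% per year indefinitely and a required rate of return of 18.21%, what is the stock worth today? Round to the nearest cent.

Gordon growth model: P₀ = D₁/(r − g), with D₁ = 1.47 given directly.
P₀ = 1.4700 / (0.1821 − 0.068) = 1.4700 / 0.1141 = 12.8834

$12.88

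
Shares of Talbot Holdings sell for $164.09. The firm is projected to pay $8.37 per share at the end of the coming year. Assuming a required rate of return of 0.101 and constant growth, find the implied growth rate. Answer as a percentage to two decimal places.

5.00%

From P₀ = D₁/(r − g), the implied growth is g = r − D₁/P₀.
g = 0.101 − 8.37/164.09 = 0.101 − 0.05101 = 0.04999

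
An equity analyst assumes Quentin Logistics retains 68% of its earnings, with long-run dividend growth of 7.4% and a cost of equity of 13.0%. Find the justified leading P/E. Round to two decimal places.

Payout ratio b = 1 − 0.68 = 0.32.
Justified leading P/E = b/(r−g) = 0.32/(0.13−0.074) = 5.7143

5.71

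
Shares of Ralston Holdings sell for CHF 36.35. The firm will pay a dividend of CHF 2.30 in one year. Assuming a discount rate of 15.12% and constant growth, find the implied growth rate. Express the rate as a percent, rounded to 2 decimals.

8.79%

From P₀ = D₁/(r − g), the implied growth is g = r − D₁/P₀.
g = 0.1512 − 2.30/36.35 = 0.1512 − 0.06327 = 0.08793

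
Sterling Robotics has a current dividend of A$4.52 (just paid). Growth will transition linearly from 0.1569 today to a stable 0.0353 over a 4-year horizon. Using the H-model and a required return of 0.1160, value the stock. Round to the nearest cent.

A$71.61

H-model: P₀ = D₀[(1+g_L) + H(g_S−g_L)]/(r−g_L), with H = 4/2 = 2.
P₀ = 4.52 × [(1+0.0353) + 2×(0.1569−0.0353)] / (0.116−0.0353)
   = 4.52 × 1.2785 / 0.0807 = 71.6087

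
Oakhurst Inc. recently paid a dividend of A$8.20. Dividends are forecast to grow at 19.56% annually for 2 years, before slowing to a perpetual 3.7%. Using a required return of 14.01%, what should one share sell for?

Two-stage DDM. Project D₁…D_2 at 0.1956, terminal growth 0.037, discount at r = 0.1401.
D_1 = 9.8039
D_2 = 11.7216
Terminal value at t=2: TV = D_3/(r−g) = 12.1553/(0.1401−0.037) = 117.8978
P₀ = 9.8039/(1+0.1401)^1 + 11.7216/(1+0.1401)^2 + 117.8978/(1+0.1401)^2 = 108.3196

A$108.32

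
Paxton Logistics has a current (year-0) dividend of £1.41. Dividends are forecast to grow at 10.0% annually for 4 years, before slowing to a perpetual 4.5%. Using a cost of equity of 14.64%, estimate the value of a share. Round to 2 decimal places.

£17.41

Two-stage DDM. Project D₁…D_4 at 0.1, terminal growth 0.045, discount at r = 0.1464.
D_1 = 1.5510
D_2 = 1.7061
D_3 = 1.8767
D_4 = 2.0644
Terminal value at t=4: TV = D_5/(r−g) = 2.1573/(0.1464−0.045) = 21.2749
P₀ = 1.5510/(1+0.1464)^1 + 1.7061/(1+0.1464)^2 + 1.8767/(1+0.1464)^3 + 2.0644/(1+0.1464)^4 + 21.2749/(1+0.1464)^4 = 17.4095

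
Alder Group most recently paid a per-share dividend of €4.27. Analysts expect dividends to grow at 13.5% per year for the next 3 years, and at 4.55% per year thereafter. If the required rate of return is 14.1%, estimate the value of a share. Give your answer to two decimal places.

Two-stage DDM. Project D₁…D_3 at 0.135, terminal growth 0.0455, discount at r = 0.141.
D_1 = 4.8464
D_2 = 5.5007
D_3 = 6.2433
Terminal value at t=3: TV = D_4/(r−g) = 6.5274/(0.141−0.0455) = 68.3496
P₀ = 4.8464/(1+0.141)^1 + 5.5007/(1+0.141)^2 + 6.2433/(1+0.141)^3 + 68.3496/(1+0.141)^3 = 58.6886

€58.69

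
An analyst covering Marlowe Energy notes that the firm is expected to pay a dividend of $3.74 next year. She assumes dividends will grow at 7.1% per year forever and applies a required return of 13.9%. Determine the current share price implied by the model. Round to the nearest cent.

$55.00

Gordon growth model: P₀ = D₁/(r − g), with D₁ = 3.74 given directly.
P₀ = 3.7400 / (0.139 − 0.071) = 3.7400 / 0.068 = 55.0000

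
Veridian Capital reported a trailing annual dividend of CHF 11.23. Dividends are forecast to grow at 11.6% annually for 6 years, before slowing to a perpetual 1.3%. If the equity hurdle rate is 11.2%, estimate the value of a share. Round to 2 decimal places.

CHF 185.64

Two-stage DDM. Project D₁…D_6 at 0.116, terminal growth 0.013, discount at r = 0.112.
D_1 = 12.5327
D_2 = 13.9865
D_3 = 15.6089
D_4 = 17.4195
D_5 = 19.4402
D_6 = 21.6953
Terminal value at t=6: TV = D_7/(r−g) = 21.9773/(0.112−0.013) = 221.9929
P₀ = 12.5327/(1+0.112)^1 + 13.9865/(1+0.112)^2 + 15.6089/(1+0.112)^3 + 17.4195/(1+0.112)^4 + 19.4402/(1+0.112)^5 + 21.6953/(1+0.112)^6 + 221.9929/(1+0.112)^6 = 185.6449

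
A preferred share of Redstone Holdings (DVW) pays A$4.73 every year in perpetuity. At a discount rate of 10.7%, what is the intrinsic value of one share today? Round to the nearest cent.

A$44.21

Zero-growth DDM (perpetuity): P₀ = D/r = 4.73 / 0.107 = 44.2056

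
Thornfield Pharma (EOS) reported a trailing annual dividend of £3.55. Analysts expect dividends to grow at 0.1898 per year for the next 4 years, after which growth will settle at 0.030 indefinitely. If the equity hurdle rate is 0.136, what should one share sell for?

£57.47

Two-stage DDM. Project D₁…D_4 at 0.1898, terminal growth 0.03, discount at r = 0.136.
D_1 = 4.2238
D_2 = 5.0255
D_3 = 5.9793
D_4 = 7.1142
Terminal value at t=4: TV = D_5/(r−g) = 7.3276/(0.136−0.03) = 69.1283
P₀ = 4.2238/(1+0.136)^1 + 5.0255/(1+0.136)^2 + 5.9793/(1+0.136)^3 + 7.1142/(1+0.136)^4 + 69.1283/(1+0.136)^4 = 57.4718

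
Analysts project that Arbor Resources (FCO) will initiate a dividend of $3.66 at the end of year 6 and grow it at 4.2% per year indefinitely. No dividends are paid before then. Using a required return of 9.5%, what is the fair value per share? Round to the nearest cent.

Deferred-dividend DDM. At t=5 the remaining stream is a growing perpetuity with first payment D_6 = 3.66.
V_5 = D_6/(r−g) = 3.66/(0.095−0.042) = 69.0566
P₀ = V_5/(1+r)^5 = 69.0566/(1+0.095)^5 = 43.8667

$43.87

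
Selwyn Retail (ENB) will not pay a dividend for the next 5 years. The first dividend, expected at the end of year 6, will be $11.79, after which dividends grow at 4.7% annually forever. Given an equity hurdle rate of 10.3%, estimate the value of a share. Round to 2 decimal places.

Deferred-dividend DDM. At t=5 the remaining stream is a growing perpetuity with first payment D_6 = 11.79.
V_5 = D_6/(r−g) = 11.79/(0.103−0.047) = 210.5357
P₀ = V_5/(1+r)^5 = 210.5357/(1+0.103)^5 = 128.9580

$128.96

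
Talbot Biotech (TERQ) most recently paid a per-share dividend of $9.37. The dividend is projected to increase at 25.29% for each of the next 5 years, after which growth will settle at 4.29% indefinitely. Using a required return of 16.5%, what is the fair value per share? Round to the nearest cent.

$173.72

Two-stage DDM. Project D₁…D_5 at 0.2529, terminal growth 0.0429, discount at r = 0.165.
D_1 = 11.7397
D_2 = 14.7086
D_3 = 18.4285
D_4 = 23.0890
D_5 = 28.9282
Terminal value at t=5: TV = D_6/(r−g) = 30.1692/(0.165−0.0429) = 247.0863
P₀ = 11.7397/(1+0.165)^1 + 14.7086/(1+0.165)^2 + 18.4285/(1+0.165)^3 + 23.0890/(1+0.165)^4 + 28.9282/(1+0.165)^5 + 247.0863/(1+0.165)^5 = 173.7217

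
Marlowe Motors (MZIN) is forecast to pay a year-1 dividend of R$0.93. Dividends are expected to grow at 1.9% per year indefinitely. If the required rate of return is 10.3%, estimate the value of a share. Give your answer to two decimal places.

R$11.07

Gordon growth model: P₀ = D₁/(r − g), with D₁ = 0.93 given directly.
P₀ = 0.9300 / (0.103 − 0.019) = 0.9300 / 0.084 = 11.0714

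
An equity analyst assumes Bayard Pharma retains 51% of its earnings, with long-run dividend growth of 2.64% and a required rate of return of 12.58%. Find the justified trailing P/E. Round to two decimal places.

Payout ratio b = 1 − 0.51 = 0.49.
Justified trailing P/E = b(1+g)/(r−g) = 0.49×(1+0.0264)/(0.1258−0.0264) = 5.0597

5.06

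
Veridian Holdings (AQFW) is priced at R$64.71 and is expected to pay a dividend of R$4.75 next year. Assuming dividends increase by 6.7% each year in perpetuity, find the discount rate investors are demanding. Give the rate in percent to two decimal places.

Rearranging the constant-growth DDM: r = D₁/P₀ + g.
r = 4.7500 / 64.71 + 0.067 = 0.07340 + 0.067 = 0.14040

14.04%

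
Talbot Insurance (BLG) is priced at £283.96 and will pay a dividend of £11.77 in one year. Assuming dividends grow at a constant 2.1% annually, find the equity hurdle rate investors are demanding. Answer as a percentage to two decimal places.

Rearranging the constant-growth DDM: r = D₁/P₀ + g.
r = 11.7700 / 283.96 + 0.021 = 0.04145 + 0.021 = 0.06245

6.24%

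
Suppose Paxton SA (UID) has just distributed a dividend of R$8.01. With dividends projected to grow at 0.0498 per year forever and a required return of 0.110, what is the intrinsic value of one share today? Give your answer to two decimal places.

Gordon growth model: P₀ = D₁/(r − g). D₁ = 8.01 × (1 + 0.0498) = 8.4089.
P₀ = 8.4089 / (0.11 − 0.0498) = 8.4089 / 0.0602 = 139.6827

R$139.68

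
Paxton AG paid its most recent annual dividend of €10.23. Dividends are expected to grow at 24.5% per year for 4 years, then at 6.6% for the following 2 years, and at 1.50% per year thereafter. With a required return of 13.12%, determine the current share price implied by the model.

€196.21

Three-stage DDM. Project D₁…D_6; terminal Gordon value at t=6 with g = 0.015; discount at r = 0.1312.
D_1 = 12.7364
D_2 = 15.8568
D_3 = 19.7417
D_4 = 24.5784
D_5 = 26.2005
D_6 = 27.9298
TV_6 = 28.3487/(0.1312−0.015) = 243.9649
P₀ = Σ Dₜ/(1+r)ᵗ + TV_6/(1+r)^6 = 196.2123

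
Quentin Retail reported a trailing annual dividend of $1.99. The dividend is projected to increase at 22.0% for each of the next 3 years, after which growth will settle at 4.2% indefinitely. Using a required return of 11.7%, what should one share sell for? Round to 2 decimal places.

Two-stage DDM. Project D₁…D_3 at 0.22, terminal growth 0.042, discount at r = 0.117.
D_1 = 2.4278
D_2 = 2.9619
D_3 = 3.6135
Terminal value at t=3: TV = D_4/(r−g) = 3.7653/(0.117−0.042) = 50.2041
P₀ = 2.4278/(1+0.117)^1 + 2.9619/(1+0.117)^2 + 3.6135/(1+0.117)^3 + 50.2041/(1+0.117)^3 = 43.1632

$43.16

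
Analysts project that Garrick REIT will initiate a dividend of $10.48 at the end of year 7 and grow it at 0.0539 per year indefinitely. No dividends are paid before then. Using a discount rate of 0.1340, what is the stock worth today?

Deferred-dividend DDM. At t=6 the remaining stream is a growing perpetuity with first payment D_7 = 10.48.
V_6 = D_7/(r−g) = 10.48/(0.134−0.0539) = 130.8365
P₀ = V_6/(1+r)^6 = 130.8365/(1+0.134)^6 = 61.5248

$61.52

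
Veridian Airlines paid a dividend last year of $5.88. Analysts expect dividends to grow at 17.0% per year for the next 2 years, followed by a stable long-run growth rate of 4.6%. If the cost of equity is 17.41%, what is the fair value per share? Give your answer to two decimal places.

Two-stage DDM. Project D₁…D_2 at 0.17, terminal growth 0.046, discount at r = 0.1741.
D_1 = 6.8796
D_2 = 8.0491
Terminal value at t=2: TV = D_3/(r−g) = 8.4194/(0.1741−0.046) = 65.7252
P₀ = 6.8796/(1+0.1741)^1 + 8.0491/(1+0.1741)^2 + 65.7252/(1+0.1741)^2 = 59.3768

$59.38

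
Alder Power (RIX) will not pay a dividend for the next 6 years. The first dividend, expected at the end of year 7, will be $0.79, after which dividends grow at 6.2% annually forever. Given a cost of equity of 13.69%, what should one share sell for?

$4.88

Deferred-dividend DDM. At t=6 the remaining stream is a growing perpetuity with first payment D_7 = 0.79.
V_6 = D_7/(r−g) = 0.79/(0.1369−0.062) = 10.5474
P₀ = V_6/(1+r)^6 = 10.5474/(1+0.1369)^6 = 4.8844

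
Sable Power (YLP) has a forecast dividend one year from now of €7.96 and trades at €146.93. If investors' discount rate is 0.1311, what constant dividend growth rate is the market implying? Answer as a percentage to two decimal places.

From P₀ = D₁/(r − g), the implied growth is g = r − D₁/P₀.
g = 0.1311 − 7.96/146.93 = 0.1311 − 0.05418 = 0.07692

7.69%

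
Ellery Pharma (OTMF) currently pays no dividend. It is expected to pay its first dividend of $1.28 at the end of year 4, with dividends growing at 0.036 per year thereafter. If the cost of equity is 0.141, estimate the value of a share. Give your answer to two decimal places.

Deferred-dividend DDM. At t=3 the remaining stream is a growing perpetuity with first payment D_4 = 1.28.
V_3 = D_4/(r−g) = 1.28/(0.141−0.036) = 12.1905
P₀ = V_3/(1+r)^3 = 12.1905/(1+0.141)^3 = 8.2066

$8.21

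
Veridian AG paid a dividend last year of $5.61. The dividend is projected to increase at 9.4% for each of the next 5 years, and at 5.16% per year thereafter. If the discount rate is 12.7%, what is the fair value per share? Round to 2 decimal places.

$93.12

Two-stage DDM. Project D₁…D_5 at 0.094, terminal growth 0.0516, discount at r = 0.127.
D_1 = 6.1373
D_2 = 6.7142
D_3 = 7.3454
D_4 = 8.0359
D_5 = 8.7912
Terminal value at t=5: TV = D_6/(r−g) = 9.2449/(0.127−0.0516) = 122.6108
P₀ = 6.1373/(1+0.127)^1 + 6.7142/(1+0.127)^2 + 7.3454/(1+0.127)^3 + 8.0359/(1+0.127)^4 + 8.7912/(1+0.127)^5 + 122.6108/(1+0.127)^5 = 93.1188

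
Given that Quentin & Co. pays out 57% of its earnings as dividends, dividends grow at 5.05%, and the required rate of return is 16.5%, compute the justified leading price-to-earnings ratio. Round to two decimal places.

Justified leading P/E = b/(r−g) = 0.57/(0.165−0.0505) = 4.9782

4.98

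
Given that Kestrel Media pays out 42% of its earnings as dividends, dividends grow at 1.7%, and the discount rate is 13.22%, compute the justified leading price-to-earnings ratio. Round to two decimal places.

Justified leading P/E = b/(r−g) = 0.42/(0.1322−0.017) = 3.6458

3.65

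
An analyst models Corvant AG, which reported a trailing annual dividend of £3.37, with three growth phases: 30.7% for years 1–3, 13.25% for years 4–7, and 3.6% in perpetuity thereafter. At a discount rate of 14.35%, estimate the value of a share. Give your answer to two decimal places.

Three-stage DDM. Project D₁…D_7; terminal Gordon value at t=7 with g = 0.036; discount at r = 0.1435.
D_1 = 4.4046
D_2 = 5.7568
D_3 = 7.5241
D_4 = 8.5211
D_5 = 9.6501
D_6 = 10.9288
D_7 = 12.3768
TV_7 = 12.8224/(0.1435−0.036) = 119.2781
P₀ = Σ Dₜ/(1+r)ᵗ + TV_7/(1+r)^7 = 79.5915

£79.59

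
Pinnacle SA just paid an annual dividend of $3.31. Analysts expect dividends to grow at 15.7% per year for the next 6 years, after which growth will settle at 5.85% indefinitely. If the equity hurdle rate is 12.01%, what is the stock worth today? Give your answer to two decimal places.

Two-stage DDM. Project D₁…D_6 at 0.157, terminal growth 0.0585, discount at r = 0.1201.
D_1 = 3.8297
D_2 = 4.4309
D_3 = 5.1266
D_4 = 5.9315
D_5 = 6.8627
D_6 = 7.9401
Terminal value at t=6: TV = D_7/(r−g) = 8.4046/(0.1201−0.0585) = 136.4389
P₀ = 3.8297/(1+0.1201)^1 + 4.4309/(1+0.1201)^2 + 5.1266/(1+0.1201)^3 + 5.9315/(1+0.1201)^4 + 6.8627/(1+0.1201)^5 + 7.9401/(1+0.1201)^6 + 136.4389/(1+0.1201)^6 = 91.3670

$91.37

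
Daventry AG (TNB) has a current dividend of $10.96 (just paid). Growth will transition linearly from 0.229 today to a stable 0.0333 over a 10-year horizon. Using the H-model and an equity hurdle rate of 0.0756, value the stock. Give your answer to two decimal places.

$521.26

H-model: P₀ = D₀[(1+g_L) + H(g_S−g_L)]/(r−g_L), with H = 10/2 = 5.
P₀ = 10.96 × [(1+0.0333) + 5×(0.229−0.0333)] / (0.0756−0.0333)
   = 10.96 × 2.0118 / 0.0423 = 521.2607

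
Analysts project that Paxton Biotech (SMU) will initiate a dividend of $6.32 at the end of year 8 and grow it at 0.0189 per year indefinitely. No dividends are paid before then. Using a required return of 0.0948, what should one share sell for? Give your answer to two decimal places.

Deferred-dividend DDM. At t=7 the remaining stream is a growing perpetuity with first payment D_8 = 6.32.
V_7 = D_8/(r−g) = 6.32/(0.0948−0.0189) = 83.2675
P₀ = V_7/(1+r)^7 = 83.2675/(1+0.0948)^7 = 44.1704

$44.17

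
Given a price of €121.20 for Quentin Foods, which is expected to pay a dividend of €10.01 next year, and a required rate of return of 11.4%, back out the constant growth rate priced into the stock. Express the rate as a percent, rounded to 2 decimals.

3.14%

From P₀ = D₁/(r − g), the implied growth is g = r − D₁/P₀.
g = 0.114 − 10.01/121.20 = 0.114 − 0.08259 = 0.03141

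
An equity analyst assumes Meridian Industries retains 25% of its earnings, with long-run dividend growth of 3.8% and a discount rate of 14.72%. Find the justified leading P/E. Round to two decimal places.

6.87

Payout ratio b = 1 − 0.25 = 0.75.
Justified leading P/E = b/(r−g) = 0.75/(0.1472−0.038) = 6.8681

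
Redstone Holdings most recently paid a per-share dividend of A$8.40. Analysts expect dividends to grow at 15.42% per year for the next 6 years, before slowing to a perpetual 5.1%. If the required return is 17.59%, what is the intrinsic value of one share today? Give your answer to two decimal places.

Two-stage DDM. Project D₁…D_6 at 0.1542, terminal growth 0.051, discount at r = 0.1759.
D_1 = 9.6953
D_2 = 11.1903
D_3 = 12.9158
D_4 = 14.9075
D_5 = 17.2062
D_6 = 19.8594
Terminal value at t=6: TV = D_7/(r−g) = 20.8722/(0.1759−0.051) = 167.1114
P₀ = 9.6953/(1+0.1759)^1 + 11.1903/(1+0.1759)^2 + 12.9158/(1+0.1759)^3 + 14.9075/(1+0.1759)^4 + 17.2062/(1+0.1759)^5 + 19.8594/(1+0.1759)^6 + 167.1114/(1+0.1759)^6 = 110.4527

A$110.45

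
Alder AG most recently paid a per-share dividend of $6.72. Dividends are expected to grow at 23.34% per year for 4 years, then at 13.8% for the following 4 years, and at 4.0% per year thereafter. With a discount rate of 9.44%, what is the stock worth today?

$326.74

Three-stage DDM. Project D₁…D_8; terminal Gordon value at t=8 with g = 0.04; discount at r = 0.0944.
D_1 = 8.2884
D_2 = 10.2230
D_3 = 12.6090
D_4 = 15.5520
D_5 = 17.6981
D_6 = 20.1405
D_7 = 22.9199
D_8 = 26.0828
TV_8 = 27.1261/(0.0944−0.04) = 498.6416
P₀ = Σ Dₜ/(1+r)ᵗ + TV_8/(1+r)^8 = 326.7442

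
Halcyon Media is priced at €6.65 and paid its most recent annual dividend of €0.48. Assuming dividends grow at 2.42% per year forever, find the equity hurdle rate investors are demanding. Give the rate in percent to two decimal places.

9.81%

Rearranging the constant-growth DDM: r = D₁/P₀ + g.
D₁ = 0.48 × (1 + 0.0242) = 0.4916.
r = 0.4916 / 6.65 + 0.0242 = 0.07393 + 0.0242 = 0.09813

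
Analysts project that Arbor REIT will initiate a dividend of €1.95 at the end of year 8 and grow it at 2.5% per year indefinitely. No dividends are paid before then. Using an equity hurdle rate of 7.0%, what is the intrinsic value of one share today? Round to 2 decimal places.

Deferred-dividend DDM. At t=7 the remaining stream is a growing perpetuity with first payment D_8 = 1.95.
V_7 = D_8/(r−g) = 1.95/(0.07−0.025) = 43.3333
P₀ = V_7/(1+r)^7 = 43.3333/(1+0.07)^7 = 26.9858

€26.99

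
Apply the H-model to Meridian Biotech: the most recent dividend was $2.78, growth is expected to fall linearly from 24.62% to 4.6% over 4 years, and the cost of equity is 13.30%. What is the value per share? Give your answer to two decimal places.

H-model: P₀ = D₀[(1+g_L) + H(g_S−g_L)]/(r−g_L), with H = 4/2 = 2.
P₀ = 2.78 × [(1+0.046) + 2×(0.2462−0.046)] / (0.133−0.046)
   = 2.78 × 1.4464 / 0.087 = 46.2183

$46.22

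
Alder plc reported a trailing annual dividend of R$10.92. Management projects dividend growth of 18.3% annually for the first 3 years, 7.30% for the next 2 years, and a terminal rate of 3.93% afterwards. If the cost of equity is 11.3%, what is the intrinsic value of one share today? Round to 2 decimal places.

Three-stage DDM. Project D₁…D_5; terminal Gordon value at t=5 with g = 0.0393; discount at r = 0.113.
D_1 = 12.9184
D_2 = 15.2824
D_3 = 18.0791
D_4 = 19.3989
D_5 = 20.8150
TV_5 = 21.6330/(0.113−0.0393) = 293.5281
P₀ = Σ Dₜ/(1+r)ᵗ + TV_5/(1+r)^5 = 233.7444

R$233.74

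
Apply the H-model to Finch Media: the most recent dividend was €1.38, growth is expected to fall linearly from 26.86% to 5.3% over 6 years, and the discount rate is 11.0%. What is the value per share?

€41.15

H-model: P₀ = D₀[(1+g_L) + H(g_S−g_L)]/(r−g_L), with H = 6/2 = 3.
P₀ = 1.38 × [(1+0.053) + 3×(0.2686−0.053)] / (0.11−0.053)
   = 1.38 × 1.6998 / 0.057 = 41.1531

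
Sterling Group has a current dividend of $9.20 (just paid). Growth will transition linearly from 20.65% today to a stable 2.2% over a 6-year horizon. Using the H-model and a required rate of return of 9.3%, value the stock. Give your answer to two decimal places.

$204.15

H-model: P₀ = D₀[(1+g_L) + H(g_S−g_L)]/(r−g_L), with H = 6/2 = 3.
P₀ = 9.20 × [(1+0.022) + 3×(0.2065−0.022)] / (0.093−0.022)
   = 9.20 × 1.5755 / 0.071 = 204.1493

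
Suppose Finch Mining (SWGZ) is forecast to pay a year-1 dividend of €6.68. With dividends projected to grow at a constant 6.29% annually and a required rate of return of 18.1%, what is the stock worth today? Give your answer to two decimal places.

Gordon growth model: P₀ = D₁/(r − g), with D₁ = 6.68 given directly.
P₀ = 6.6800 / (0.181 − 0.0629) = 6.6800 / 0.1181 = 56.5622

€56.56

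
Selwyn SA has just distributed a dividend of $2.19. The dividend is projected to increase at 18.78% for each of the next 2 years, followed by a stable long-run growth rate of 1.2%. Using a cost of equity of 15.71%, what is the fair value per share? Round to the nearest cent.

Two-stage DDM. Project D₁…D_2 at 0.1878, terminal growth 0.012, discount at r = 0.1571.
D_1 = 2.6013
D_2 = 3.0898
Terminal value at t=2: TV = D_3/(r−g) = 3.1269/(0.1571−0.012) = 21.5498
P₀ = 2.6013/(1+0.1571)^1 + 3.0898/(1+0.1571)^2 + 21.5498/(1+0.1571)^2 = 20.6513

$20.65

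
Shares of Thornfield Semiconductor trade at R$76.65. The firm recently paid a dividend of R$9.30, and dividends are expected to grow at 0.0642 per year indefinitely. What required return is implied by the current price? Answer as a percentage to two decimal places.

19.33%

Rearranging the constant-growth DDM: r = D₁/P₀ + g.
D₁ = 9.30 × (1 + 0.0642) = 9.8971.
r = 9.8971 / 76.65 + 0.0642 = 0.12912 + 0.0642 = 0.19332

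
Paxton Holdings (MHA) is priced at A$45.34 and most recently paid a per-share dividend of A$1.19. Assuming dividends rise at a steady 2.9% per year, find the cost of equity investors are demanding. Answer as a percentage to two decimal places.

5.60%

Rearranging the constant-growth DDM: r = D₁/P₀ + g.
D₁ = 1.19 × (1 + 0.029) = 1.2245.
r = 1.2245 / 45.34 + 0.029 = 0.02701 + 0.029 = 0.05601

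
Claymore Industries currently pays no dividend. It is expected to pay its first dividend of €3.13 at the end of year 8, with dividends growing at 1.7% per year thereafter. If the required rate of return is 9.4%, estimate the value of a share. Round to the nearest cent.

Deferred-dividend DDM. At t=7 the remaining stream is a growing perpetuity with first payment D_8 = 3.13.
V_7 = D_8/(r−g) = 3.13/(0.094−0.017) = 40.6494
P₀ = V_7/(1+r)^7 = 40.6494/(1+0.094)^7 = 21.6737

€21.67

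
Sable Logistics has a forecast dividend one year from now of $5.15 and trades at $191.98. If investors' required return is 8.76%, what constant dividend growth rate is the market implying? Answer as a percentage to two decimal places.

From P₀ = D₁/(r − g), the implied growth is g = r − D₁/P₀.
g = 0.0876 − 5.15/191.98 = 0.0876 − 0.02683 = 0.06077

6.08%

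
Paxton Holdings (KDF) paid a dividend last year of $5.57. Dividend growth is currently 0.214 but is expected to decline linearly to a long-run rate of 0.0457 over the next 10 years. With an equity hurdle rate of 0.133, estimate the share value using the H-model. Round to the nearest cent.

H-model: P₀ = D₀[(1+g_L) + H(g_S−g_L)]/(r−g_L), with H = 10/2 = 5.
P₀ = 5.57 × [(1+0.0457) + 5×(0.214−0.0457)] / (0.133−0.0457)
   = 5.57 × 1.8872 / 0.0873 = 120.4090

$120.41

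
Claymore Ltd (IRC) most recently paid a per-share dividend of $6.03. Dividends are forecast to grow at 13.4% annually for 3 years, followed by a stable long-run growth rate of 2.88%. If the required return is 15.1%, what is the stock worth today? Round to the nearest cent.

$66.11

Two-stage DDM. Project D₁…D_3 at 0.134, terminal growth 0.0288, discount at r = 0.151.
D_1 = 6.8380
D_2 = 7.7543
D_3 = 8.7934
Terminal value at t=3: TV = D_4/(r−g) = 9.0466/(0.151−0.0288) = 74.0314
P₀ = 6.8380/(1+0.151)^1 + 7.7543/(1+0.151)^2 + 8.7934/(1+0.151)^3 + 74.0314/(1+0.151)^3 = 66.1110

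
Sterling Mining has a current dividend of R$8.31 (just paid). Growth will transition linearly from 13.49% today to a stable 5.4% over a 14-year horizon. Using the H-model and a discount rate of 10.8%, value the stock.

H-model: P₀ = D₀[(1+g_L) + H(g_S−g_L)]/(r−g_L), with H = 14/2 = 7.
P₀ = 8.31 × [(1+0.054) + 7×(0.1349−0.054)] / (0.108−0.054)
   = 8.31 × 1.6203 / 0.054 = 249.3462

R$249.35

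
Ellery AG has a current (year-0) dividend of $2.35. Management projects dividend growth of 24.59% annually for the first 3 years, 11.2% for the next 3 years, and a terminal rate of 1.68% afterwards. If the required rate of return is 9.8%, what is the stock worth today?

$64.35

Three-stage DDM. Project D₁…D_6; terminal Gordon value at t=6 with g = 0.0168; discount at r = 0.098.
D_1 = 2.9279
D_2 = 3.6478
D_3 = 4.5448
D_4 = 5.0538
D_5 = 5.6199
D_6 = 6.2493
TV_6 = 6.3543/(0.098−0.0168) = 78.2549
P₀ = Σ Dₜ/(1+r)ᵗ + TV_6/(1+r)^6 = 64.3481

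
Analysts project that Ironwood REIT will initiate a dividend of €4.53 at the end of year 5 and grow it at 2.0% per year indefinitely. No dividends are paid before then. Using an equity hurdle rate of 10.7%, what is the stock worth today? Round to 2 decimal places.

€34.67

Deferred-dividend DDM. At t=4 the remaining stream is a growing perpetuity with first payment D_5 = 4.53.
V_4 = D_5/(r−g) = 4.53/(0.107−0.02) = 52.0690
P₀ = V_4/(1+r)^4 = 52.0690/(1+0.107)^4 = 34.6728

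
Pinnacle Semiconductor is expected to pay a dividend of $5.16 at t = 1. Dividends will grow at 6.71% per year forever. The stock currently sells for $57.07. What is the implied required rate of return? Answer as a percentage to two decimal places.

Rearranging the constant-growth DDM: r = D₁/P₀ + g.
r = 5.1600 / 57.07 + 0.0671 = 0.09042 + 0.0671 = 0.15752

15.75%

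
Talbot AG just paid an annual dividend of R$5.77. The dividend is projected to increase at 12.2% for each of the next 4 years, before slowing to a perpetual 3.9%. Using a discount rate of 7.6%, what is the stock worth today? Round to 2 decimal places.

Two-stage DDM. Project D₁…D_4 at 0.122, terminal growth 0.039, discount at r = 0.076.
D_1 = 6.4739
D_2 = 7.2638
D_3 = 8.1499
D_4 = 9.1442
Terminal value at t=4: TV = D_5/(r−g) = 9.5009/(0.076−0.039) = 256.7799
P₀ = 6.4739/(1+0.076)^1 + 7.2638/(1+0.076)^2 + 8.1499/(1+0.076)^3 + 9.1442/(1+0.076)^4 + 256.7799/(1+0.076)^4 = 217.2176

R$217.22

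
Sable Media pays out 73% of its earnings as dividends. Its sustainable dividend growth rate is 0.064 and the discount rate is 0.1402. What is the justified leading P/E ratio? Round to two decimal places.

Justified leading P/E = b/(r−g) = 0.73/(0.1402−0.064) = 9.5801

9.58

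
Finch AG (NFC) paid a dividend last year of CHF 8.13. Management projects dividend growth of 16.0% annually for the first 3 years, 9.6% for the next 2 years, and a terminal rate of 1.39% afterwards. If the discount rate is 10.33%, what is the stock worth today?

Three-stage DDM. Project D₁…D_5; terminal Gordon value at t=5 with g = 0.0139; discount at r = 0.1033.
D_1 = 9.4308
D_2 = 10.9397
D_3 = 12.6901
D_4 = 13.9083
D_5 = 15.2435
TV_5 = 15.4554/(0.1033−0.0139) = 172.8794
P₀ = Σ Dₜ/(1+r)ᵗ + TV_5/(1+r)^5 = 151.4433

CHF 151.44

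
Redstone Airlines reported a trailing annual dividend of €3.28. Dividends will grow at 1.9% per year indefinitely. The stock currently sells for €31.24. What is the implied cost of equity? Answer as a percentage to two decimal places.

12.60%

Rearranging the constant-growth DDM: r = D₁/P₀ + g.
D₁ = 3.28 × (1 + 0.019) = 3.3423.
r = 3.3423 / 31.24 + 0.019 = 0.10699 + 0.019 = 0.12599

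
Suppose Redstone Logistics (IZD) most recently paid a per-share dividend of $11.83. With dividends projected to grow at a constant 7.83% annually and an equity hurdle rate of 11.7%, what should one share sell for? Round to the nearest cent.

$329.62

Gordon growth model: P₀ = D₁/(r − g). D₁ = 11.83 × (1 + 0.0783) = 12.7563.
P₀ = 12.7563 / (0.117 − 0.0783) = 12.7563 / 0.0387 = 329.6199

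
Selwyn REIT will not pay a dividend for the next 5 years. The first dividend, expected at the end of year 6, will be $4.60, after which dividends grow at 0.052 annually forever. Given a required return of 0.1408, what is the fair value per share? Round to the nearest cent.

Deferred-dividend DDM. At t=5 the remaining stream is a growing perpetuity with first payment D_6 = 4.60.
V_5 = D_6/(r−g) = 4.60/(0.1408−0.052) = 51.8018
P₀ = V_5/(1+r)^5 = 51.8018/(1+0.1408)^5 = 26.8100

$26.81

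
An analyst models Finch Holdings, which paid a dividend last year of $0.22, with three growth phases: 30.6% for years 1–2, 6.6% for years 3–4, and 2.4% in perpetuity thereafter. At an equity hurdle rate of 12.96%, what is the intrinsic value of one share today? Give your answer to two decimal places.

$3.63

Three-stage DDM. Project D₁…D_4; terminal Gordon value at t=4 with g = 0.024; discount at r = 0.1296.
D_1 = 0.2873
D_2 = 0.3752
D_3 = 0.4000
D_4 = 0.4264
TV_4 = 0.4366/(0.1296−0.024) = 4.1348
P₀ = Σ Dₜ/(1+r)ᵗ + TV_4/(1+r)^4 = 3.6274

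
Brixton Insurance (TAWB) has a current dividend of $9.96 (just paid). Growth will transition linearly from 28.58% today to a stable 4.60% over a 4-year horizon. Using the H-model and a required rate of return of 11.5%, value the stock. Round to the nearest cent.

$220.22

H-model: P₀ = D₀[(1+g_L) + H(g_S−g_L)]/(r−g_L), with H = 4/2 = 2.
P₀ = 9.96 × [(1+0.046) + 2×(0.2858−0.046)] / (0.115−0.046)
   = 9.96 × 1.5256 / 0.069 = 220.2170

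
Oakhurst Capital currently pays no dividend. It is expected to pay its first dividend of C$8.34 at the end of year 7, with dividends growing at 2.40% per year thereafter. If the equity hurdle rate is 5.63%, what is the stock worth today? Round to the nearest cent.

C$185.88

Deferred-dividend DDM. At t=6 the remaining stream is a growing perpetuity with first payment D_7 = 8.34.
V_6 = D_7/(r−g) = 8.34/(0.0563−0.024) = 258.2043
P₀ = V_6/(1+r)^6 = 258.2043/(1+0.0563)^6 = 185.8831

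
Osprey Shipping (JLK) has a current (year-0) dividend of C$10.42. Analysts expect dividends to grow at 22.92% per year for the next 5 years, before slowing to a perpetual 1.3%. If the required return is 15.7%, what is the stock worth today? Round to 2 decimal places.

C$161.92

Two-stage DDM. Project D₁…D_5 at 0.2292, terminal growth 0.013, discount at r = 0.157.
D_1 = 12.8083
D_2 = 15.7439
D_3 = 19.3524
D_4 = 23.7880
D_5 = 29.2402
Terminal value at t=5: TV = D_6/(r−g) = 29.6203/(0.157−0.013) = 205.6968
P₀ = 12.8083/(1+0.157)^1 + 15.7439/(1+0.157)^2 + 19.3524/(1+0.157)^3 + 23.7880/(1+0.157)^4 + 29.2402/(1+0.157)^5 + 205.6968/(1+0.157)^5 = 161.9152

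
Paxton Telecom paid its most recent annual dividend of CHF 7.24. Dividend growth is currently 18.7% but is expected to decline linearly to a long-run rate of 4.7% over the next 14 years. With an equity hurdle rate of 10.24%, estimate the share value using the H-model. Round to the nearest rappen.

H-model: P₀ = D₀[(1+g_L) + H(g_S−g_L)]/(r−g_L), with H = 14/2 = 7.
P₀ = 7.24 × [(1+0.047) + 7×(0.187−0.047)] / (0.1024−0.047)
   = 7.24 × 2.0270 / 0.0554 = 264.9004

CHF 264.90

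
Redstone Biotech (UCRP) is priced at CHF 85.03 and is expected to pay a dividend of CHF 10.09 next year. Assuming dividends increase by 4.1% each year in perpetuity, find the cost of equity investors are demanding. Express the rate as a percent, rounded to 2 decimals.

15.97%

Rearranging the constant-growth DDM: r = D₁/P₀ + g.
r = 10.0900 / 85.03 + 0.041 = 0.11866 + 0.041 = 0.15966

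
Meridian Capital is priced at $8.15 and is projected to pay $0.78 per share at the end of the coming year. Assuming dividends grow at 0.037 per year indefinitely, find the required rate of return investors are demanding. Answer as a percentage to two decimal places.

13.27%

Rearranging the constant-growth DDM: r = D₁/P₀ + g.
r = 0.7800 / 8.15 + 0.037 = 0.09571 + 0.037 = 0.13271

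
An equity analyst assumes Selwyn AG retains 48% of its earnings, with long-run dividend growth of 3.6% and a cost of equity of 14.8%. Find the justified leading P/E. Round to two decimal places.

4.64

Payout ratio b = 1 − 0.48 = 0.52.
Justified leading P/E = b/(r−g) = 0.52/(0.148−0.036) = 4.6429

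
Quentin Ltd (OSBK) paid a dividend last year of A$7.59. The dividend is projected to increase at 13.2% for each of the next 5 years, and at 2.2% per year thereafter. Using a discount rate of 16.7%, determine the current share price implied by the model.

A$80.61

Two-stage DDM. Project D₁…D_5 at 0.132, terminal growth 0.022, discount at r = 0.167.
D_1 = 8.5919
D_2 = 9.7260
D_3 = 11.0098
D_4 = 12.4631
D_5 = 14.1083
Terminal value at t=5: TV = D_6/(r−g) = 14.4187/(0.167−0.022) = 99.4390
P₀ = 8.5919/(1+0.167)^1 + 9.7260/(1+0.167)^2 + 11.0098/(1+0.167)^3 + 12.4631/(1+0.167)^4 + 14.1083/(1+0.167)^5 + 99.4390/(1+0.167)^5 = 80.6102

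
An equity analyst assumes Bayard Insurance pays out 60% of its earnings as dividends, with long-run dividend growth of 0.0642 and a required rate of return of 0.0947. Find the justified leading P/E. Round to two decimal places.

Justified leading P/E = b/(r−g) = 0.60/(0.0947−0.0642) = 19.6721

19.67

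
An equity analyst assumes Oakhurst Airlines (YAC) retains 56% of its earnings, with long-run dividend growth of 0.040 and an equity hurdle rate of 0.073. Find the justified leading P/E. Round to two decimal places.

13.33

Payout ratio b = 1 − 0.56 = 0.44.
Justified leading P/E = b/(r−g) = 0.44/(0.073−0.04) = 13.3333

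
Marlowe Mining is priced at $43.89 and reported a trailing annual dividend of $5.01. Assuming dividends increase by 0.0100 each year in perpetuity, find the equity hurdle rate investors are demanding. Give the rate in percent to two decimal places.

Rearranging the constant-growth DDM: r = D₁/P₀ + g.
D₁ = 5.01 × (1 + 0.01) = 5.0601.
r = 5.0601 / 43.89 + 0.01 = 0.11529 + 0.01 = 0.12529

12.53%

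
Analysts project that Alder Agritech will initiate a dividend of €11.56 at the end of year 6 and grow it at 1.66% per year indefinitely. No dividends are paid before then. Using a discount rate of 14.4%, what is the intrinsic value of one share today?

€46.31

Deferred-dividend DDM. At t=5 the remaining stream is a growing perpetuity with first payment D_6 = 11.56.
V_5 = D_6/(r−g) = 11.56/(0.144−0.0166) = 90.7378
P₀ = V_5/(1+r)^5 = 90.7378/(1+0.144)^5 = 46.3082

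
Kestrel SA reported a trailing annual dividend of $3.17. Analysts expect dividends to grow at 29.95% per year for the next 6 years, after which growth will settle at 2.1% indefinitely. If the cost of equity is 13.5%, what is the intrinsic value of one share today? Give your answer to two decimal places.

Two-stage DDM. Project D₁…D_6 at 0.2995, terminal growth 0.021, discount at r = 0.135.
D_1 = 4.1194
D_2 = 5.3532
D_3 = 6.9565
D_4 = 9.0399
D_5 = 11.7474
D_6 = 15.2657
Terminal value at t=6: TV = D_7/(r−g) = 15.5863/(0.135−0.021) = 136.7218
P₀ = 4.1194/(1+0.135)^1 + 5.3532/(1+0.135)^2 + 6.9565/(1+0.135)^3 + 9.0399/(1+0.135)^4 + 11.7474/(1+0.135)^5 + 15.2657/(1+0.135)^6 + 136.7218/(1+0.135)^6 = 95.3207

$95.32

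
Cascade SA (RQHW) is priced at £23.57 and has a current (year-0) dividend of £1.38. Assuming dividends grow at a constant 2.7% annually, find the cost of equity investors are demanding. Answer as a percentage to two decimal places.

Rearranging the constant-growth DDM: r = D₁/P₀ + g.
D₁ = 1.38 × (1 + 0.027) = 1.4173.
r = 1.4173 / 23.57 + 0.027 = 0.06013 + 0.027 = 0.08713

8.71%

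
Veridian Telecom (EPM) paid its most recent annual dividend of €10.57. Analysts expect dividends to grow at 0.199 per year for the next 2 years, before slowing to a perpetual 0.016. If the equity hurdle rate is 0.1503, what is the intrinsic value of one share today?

€109.38

Two-stage DDM. Project D₁…D_2 at 0.199, terminal growth 0.016, discount at r = 0.1503.
D_1 = 12.6734
D_2 = 15.1954
Terminal value at t=2: TV = D_3/(r−g) = 15.4386/(0.1503−0.016) = 114.9558
P₀ = 12.6734/(1+0.1503)^1 + 15.1954/(1+0.1503)^2 + 114.9558/(1+0.1503)^2 = 109.3792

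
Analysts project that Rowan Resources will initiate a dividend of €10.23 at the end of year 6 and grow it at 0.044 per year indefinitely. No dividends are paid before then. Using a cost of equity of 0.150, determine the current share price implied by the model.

€47.98

Deferred-dividend DDM. At t=5 the remaining stream is a growing perpetuity with first payment D_6 = 10.23.
V_5 = D_6/(r−g) = 10.23/(0.15−0.044) = 96.5094
P₀ = V_5/(1+r)^5 = 96.5094/(1+0.15)^5 = 47.9822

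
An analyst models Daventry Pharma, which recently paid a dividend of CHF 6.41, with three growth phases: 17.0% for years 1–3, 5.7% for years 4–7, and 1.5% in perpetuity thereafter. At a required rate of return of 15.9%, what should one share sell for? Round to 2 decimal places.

Three-stage DDM. Project D₁…D_7; terminal Gordon value at t=7 with g = 0.015; discount at r = 0.159.
D_1 = 7.4997
D_2 = 8.7746
D_3 = 10.2663
D_4 = 10.8515
D_5 = 11.4701
D_6 = 12.1239
D_7 = 12.8149
TV_7 = 13.0071/(0.159−0.015) = 90.3273
P₀ = Σ Dₜ/(1+r)ᵗ + TV_7/(1+r)^7 = 72.8136

CHF 72.81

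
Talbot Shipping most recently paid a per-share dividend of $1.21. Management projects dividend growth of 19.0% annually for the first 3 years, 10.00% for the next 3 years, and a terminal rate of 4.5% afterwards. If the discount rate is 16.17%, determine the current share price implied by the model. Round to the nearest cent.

Three-stage DDM. Project D₁…D_6; terminal Gordon value at t=6 with g = 0.045; discount at r = 0.1617.
D_1 = 1.4399
D_2 = 1.7135
D_3 = 2.0390
D_4 = 2.2429
D_5 = 2.4672
D_6 = 2.7140
TV_6 = 2.8361/(0.1617−0.045) = 24.3024
P₀ = Σ Dₜ/(1+r)ᵗ + TV_6/(1+r)^6 = 17.1991

$17.20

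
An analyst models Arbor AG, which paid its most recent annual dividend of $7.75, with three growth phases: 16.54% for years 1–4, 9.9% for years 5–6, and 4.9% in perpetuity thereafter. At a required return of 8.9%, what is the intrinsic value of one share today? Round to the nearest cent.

Three-stage DDM. Project D₁…D_6; terminal Gordon value at t=6 with g = 0.049; discount at r = 0.089.
D_1 = 9.0319
D_2 = 10.5257
D_3 = 12.2667
D_4 = 14.2956
D_5 = 15.7108
D_6 = 17.2662
TV_6 = 18.1123/(0.089−0.049) = 452.8065
P₀ = Σ Dₜ/(1+r)ᵗ + TV_6/(1+r)^6 = 328.9269

$328.93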